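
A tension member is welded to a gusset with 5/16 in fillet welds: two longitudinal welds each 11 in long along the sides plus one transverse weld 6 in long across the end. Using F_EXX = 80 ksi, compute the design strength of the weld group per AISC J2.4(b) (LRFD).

φR_n ≈ 223 kips

t_e = 0.707 × 0.3125 = 0.2209 in.
R_nwl = 0.6 × 80 × 0.2209 × 22 = 233.3 kips (longitudinal, 2 welds).
R_nwt = 0.6 × 80 × 0.2209 × 6 = 63.63 kips (transverse, base value).
(i) R_nwl + R_nwt = 296.9 kips; (ii) 0.85 R_nwl + 1.5 R_nwt = 293.8 kips.
R_n = max = 296.9 kips [governs: (i)]; φR_n = 222.7 kips.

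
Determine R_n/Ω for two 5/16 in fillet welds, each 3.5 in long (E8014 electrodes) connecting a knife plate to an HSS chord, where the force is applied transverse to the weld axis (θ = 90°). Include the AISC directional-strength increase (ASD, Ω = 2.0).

R_n/Ω ≈ 55.7 kip

E80XX → F_EXX = 80 ksi.
t_e = 0.707 × 0.3125 = 0.2209 in; A_we = 0.2209 × 7 = 1.547 in².
Directional factor: 1.0 + 0.5 sin^1.5(90°) = 1.5.
F_nw = 0.6 × 80 × 1.5 = 72 ksi.
R_n/Ω = (72 × 1.547) / 2.0 = 55.68 kip.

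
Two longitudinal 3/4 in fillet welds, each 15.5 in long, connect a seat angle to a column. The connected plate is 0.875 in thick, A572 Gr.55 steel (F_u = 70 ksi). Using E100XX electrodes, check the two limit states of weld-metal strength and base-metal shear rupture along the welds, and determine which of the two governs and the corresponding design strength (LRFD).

φR_n ≈ 740 kips (weld metal governs)

E100XX → F_EXX = 100 ksi.
t_e = 0.707 × 0.75 = 0.5302 in; L = 31 in.
Weld metal: φR_n = 0.75 × 0.6 × 100 × 0.5302 × 31 = 739.7 kips.
Base metal (shear rupture): φR_n = 0.75 × 0.6 × 70 × 0.875 × 31 = 854.4 kips.
Governing: weld metal.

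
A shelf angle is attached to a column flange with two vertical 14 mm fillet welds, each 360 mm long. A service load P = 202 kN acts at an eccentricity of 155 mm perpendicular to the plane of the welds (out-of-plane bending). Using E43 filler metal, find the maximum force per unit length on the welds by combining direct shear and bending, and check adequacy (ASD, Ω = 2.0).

E43XX → F_EXX = 430 MPa.
L_w = 2 × 360 = 720 mm; section modulus (unit throat) S = 2 × L²/6 = 43200 mm².
Direct shear f_v = P/L_w = 202×10³/720 = 280.6 N/mm.
Moment M = P × e = 202×10³ × 155 = 31310000 N·mm; bending f_b = M/S = 724.8 N/mm.
f_max = √(f_v² + f_b²) = √(280.6² + 724.8²) = 777.2 N/mm.
r_n/Ω = (1/2.0) × 0.6 × 430 × (0.707 × 14) = 1277 N/mm → adequate.

f_max ≈ 777 N/mm; adequate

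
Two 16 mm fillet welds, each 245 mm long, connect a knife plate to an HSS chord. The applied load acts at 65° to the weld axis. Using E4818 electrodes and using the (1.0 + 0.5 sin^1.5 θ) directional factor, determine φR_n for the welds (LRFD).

φR_n ≈ 1710 kN

E48XX → F_EXX = 480 MPa.
t_e = 0.707 × 16 = 11.31 mm; A_we = 11.31 × 490 = 5543 mm².
Directional factor: 1.0 + 0.5 sin^1.5(65°) = 1.431.
F_nw = 0.6 × 480 × 1.431 = 412.2 MPa.
φR_n = 0.75 × 412.2 × 5543 × 10⁻³ = 1714 kN.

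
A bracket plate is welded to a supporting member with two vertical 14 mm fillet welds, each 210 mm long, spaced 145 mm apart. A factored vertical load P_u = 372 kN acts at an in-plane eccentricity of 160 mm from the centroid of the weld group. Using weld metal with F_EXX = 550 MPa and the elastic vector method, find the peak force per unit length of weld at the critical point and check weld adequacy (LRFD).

f_max ≈ 2630 N/mm; NOT adequate

Total weld length L_w = 420 mm. Treat welds as unit-width lines.
Polar moment about centroid: J = 2[d³/12 + d(b/2)²] = 2[210³/12 + 210×72.5²] = 3751000 mm³.
Direct shear f_v = P/L_w = 372×10³ / 420 = 885.7 N/mm (vertical).
Torsion M = P·e = 372×10³ × 160 = 59520000 N·mm.
Critical point at (x, y) = (72.5, 105) from centroid. f_tx = M·y/J = 1666 N/mm; f_ty = M·x/J = 1150 N/mm.
Resultant f_max = √[f_tx² + (f_v + f_ty)²] = √[1666² + (885.7 + 1150)²] = 2631 N/mm.
Capacity per unit length: φr_n = 0.75 × 0.6 × 550 × (0.707 × 14) = 2450 N/mm.
2631 > 2450 → NOT adequate.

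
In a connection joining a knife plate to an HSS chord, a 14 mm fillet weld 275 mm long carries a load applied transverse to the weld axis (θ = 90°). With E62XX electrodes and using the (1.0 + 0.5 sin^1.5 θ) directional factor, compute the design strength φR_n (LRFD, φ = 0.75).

E62XX → F_EXX = 620 MPa.
t_e = 0.707 × 14 = 9.898 mm; A_we = 9.898 × 275 = 2722 mm².
Directional factor: 1.0 + 0.5 sin^1.5(90°) = 1.5.
F_nw = 0.6 × 620 × 1.5 = 558 MPa.
φR_n = 0.75 × 558 × 2722 × 10⁻³ = 1139 kN.

φR_n ≈ 1140 kN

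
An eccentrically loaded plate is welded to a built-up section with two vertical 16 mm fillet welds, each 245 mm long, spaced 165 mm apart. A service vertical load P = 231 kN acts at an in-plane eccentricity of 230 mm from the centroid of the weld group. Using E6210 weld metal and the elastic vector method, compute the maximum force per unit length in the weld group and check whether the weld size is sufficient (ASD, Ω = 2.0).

f_max ≈ 1670 N/mm; adequate

E62XX → F_EXX = 620 MPa.
Total weld length L_w = 490 mm. Treat welds as unit-width lines.
Polar moment about centroid: J = 2[d³/12 + d(b/2)²] = 2[245³/12 + 245×82.5²] = 5786000 mm³.
Direct shear f_v = P/L_w = 231×10³ / 490 = 471.4 N/mm (vertical).
Torsion M = P·e = 231×10³ × 230 = 53130000 N·mm.
Critical point at (x, y) = (82.5, 122.5) from centroid. f_tx = M·y/J = 1125 N/mm; f_ty = M·x/J = 757.5 N/mm.
Resultant f_max = √[f_tx² + (f_v + f_ty)²] = √[1125² + (471.4 + 757.5)²] = 1666 N/mm.
Capacity per unit length: r_n/Ω = (1/2.0) × 0.6 × 620 × (0.707 × 16) = 2104 N/mm.
1666 ≤ 2104 → adequate.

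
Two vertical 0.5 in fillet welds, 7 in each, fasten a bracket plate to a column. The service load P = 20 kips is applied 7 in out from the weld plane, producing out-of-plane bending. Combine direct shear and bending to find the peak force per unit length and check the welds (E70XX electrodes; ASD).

f_max ≈ 8.69 kip/in; NOT adequate

E70XX → F_EXX = 70 ksi.
L_w = 2 × 7 = 14 in; section modulus (unit throat) S = 2 × L²/6 = 16.33 in².
Direct shear f_v = P/L_w = 20/14 = 1.429 kip/in.
Moment M = P × e = 20 × 7 = 140 kip·in; bending f_b = M/S = 8.571 kip/in.
f_max = √(f_v² + f_b²) = √(1.429² + 8.571²) = 8.69 kip/in.
r_n/Ω = (1/2.0) × 0.6 × 70 × (0.707 × 0.5) = 7.423 kip/in → NOT adequate.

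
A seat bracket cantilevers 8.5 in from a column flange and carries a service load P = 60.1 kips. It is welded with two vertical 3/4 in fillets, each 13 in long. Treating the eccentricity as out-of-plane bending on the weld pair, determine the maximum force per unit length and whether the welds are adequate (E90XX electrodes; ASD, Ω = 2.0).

E90XX → F_EXX = 90 ksi.
L_w = 2 × 13 = 26 in; section modulus (unit throat) S = 2 × L²/6 = 56.33 in².
Direct shear f_v = P/L_w = 60.1/26 = 2.312 kip/in.
Moment M = P × e = 60.1 × 8.5 = 510.85 kip·in; bending f_b = M/S = 9.068 kip/in.
f_max = √(f_v² + f_b²) = √(2.312² + 9.068²) = 9.358 kip/in.
r_n/Ω = (1/2.0) × 0.6 × 90 × (0.707 × 0.75) = 14.32 kip/in → adequate.

f_max ≈ 9.36 kip/in; adequate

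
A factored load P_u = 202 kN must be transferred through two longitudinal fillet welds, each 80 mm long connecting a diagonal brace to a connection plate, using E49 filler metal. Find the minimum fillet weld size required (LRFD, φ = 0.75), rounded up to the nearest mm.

w = 9 mm

E49XX → F_EXX = 490 MPa.
Total weld length L = 160 mm.
Required throat t_e = P_u / (φ × 0.6 F_EXX × L) = 202 / (0.75 × 0.6 × 490 × 160 × 10⁻³) = 5.726 mm.
Required leg w = t_e / 0.707 = 8.098 mm → use 9 mm.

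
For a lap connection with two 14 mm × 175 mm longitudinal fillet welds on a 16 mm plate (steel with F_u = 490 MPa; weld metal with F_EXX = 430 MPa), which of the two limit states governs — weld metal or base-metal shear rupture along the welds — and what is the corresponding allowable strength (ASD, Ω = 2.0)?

t_e = 0.707 × 14 = 9.898 mm; L = 350 mm.
Weld metal: R_n/Ω = (1/2.0) × 0.6 × 430 × 9.898 × 350 × 10⁻³ = 446.9 kN.
Base metal (shear rupture): R_n/Ω = (1/2.0) × 0.6 × 490 × 16 × 350 × 10⁻³ = 823.2 kN.
Governing: weld metal.

R_n/Ω ≈ 447 kN (weld metal governs)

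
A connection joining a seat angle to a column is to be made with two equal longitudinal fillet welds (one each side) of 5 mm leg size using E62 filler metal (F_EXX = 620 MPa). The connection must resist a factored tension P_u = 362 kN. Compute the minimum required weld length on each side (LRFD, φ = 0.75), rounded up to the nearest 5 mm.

Throat t_e = 0.707 × 5 = 3.535 mm.
φr_n = 0.75 × 0.6 × 620 × 3.535 × 10⁻³ = 0.9863 kN/mm.
L_req = P_u / φr_n = 362 / 0.9863 = 367 mm total.
Per side: 367 / 2 = 183.5 mm.
Round up → use L = 185 mm on each side.

L = 185 mm on each side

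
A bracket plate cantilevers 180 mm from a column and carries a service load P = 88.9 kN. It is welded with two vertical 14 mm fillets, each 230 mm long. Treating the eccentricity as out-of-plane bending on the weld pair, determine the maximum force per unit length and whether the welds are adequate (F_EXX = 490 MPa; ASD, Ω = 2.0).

f_max ≈ 928 N/mm; adequate

L_w = 2 × 230 = 460 mm; section modulus (unit throat) S = 2 × L²/6 = 17630 mm².
Direct shear f_v = P/L_w = 88.9×10³/460 = 193.3 N/mm.
Moment M = P × e = 88.9×10³ × 180 = 16002000 N·mm; bending f_b = M/S = 907.5 N/mm.
f_max = √(f_v² + f_b²) = √(193.3² + 907.5²) = 927.8 N/mm.
r_n/Ω = (1/2.0) × 0.6 × 490 × (0.707 × 14) = 1455 N/mm → adequate.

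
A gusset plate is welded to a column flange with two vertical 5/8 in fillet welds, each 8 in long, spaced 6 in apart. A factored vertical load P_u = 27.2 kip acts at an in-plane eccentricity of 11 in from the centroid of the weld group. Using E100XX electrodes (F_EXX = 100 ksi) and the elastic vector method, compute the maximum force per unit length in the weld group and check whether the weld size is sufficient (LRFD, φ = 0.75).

Total weld length L_w = 16 in. Treat welds as unit-width lines.
Polar moment about centroid: J = 2[d³/12 + d(b/2)²] = 2[8³/12 + 8×3²] = 229.3 in³.
Direct shear f_v = P/L_w = 27.2 / 16 = 1.7 kip/in (vertical).
Torsion M = P·e = 27.2 × 11 = 299.2 kip·in.
Critical point at (x, y) = (3, 4) from centroid. f_tx = M·y/J = 5.219 kip/in; f_ty = M·x/J = 3.914 kip/in.
Resultant f_max = √[f_tx² + (f_v + f_ty)²] = √[5.219² + (1.7 + 3.914)²] = 7.665 kip/in.
Capacity per unit length: φr_n = 0.75 × 0.6 × 100 × (0.707 × 0.625) = 19.88 kip/in.
7.665 ≤ 19.88 → adequate.

f_max ≈ 7.66 kip/in; adequate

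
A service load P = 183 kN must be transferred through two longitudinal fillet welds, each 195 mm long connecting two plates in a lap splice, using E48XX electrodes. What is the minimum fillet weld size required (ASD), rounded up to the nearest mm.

E48XX → F_EXX = 480 MPa.
Total weld length L = 390 mm.
Required throat t_e = P × Ω / (0.6 F_EXX × L) = 183 × 2.0 / (0.6 × 480 × 390 × 10⁻³) = 3.259 mm.
Required leg w = t_e / 0.707 = 4.609 mm → use 5 mm.

w = 5 mm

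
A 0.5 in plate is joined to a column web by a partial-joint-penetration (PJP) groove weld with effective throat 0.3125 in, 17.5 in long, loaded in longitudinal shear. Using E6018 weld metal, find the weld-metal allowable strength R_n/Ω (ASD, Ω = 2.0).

R_n/Ω ≈ 98.4 kip

E60XX → F_EXX = 60 ksi.
Effective throat (given) t_e = 0.3125 in.
A_we = 0.3125 × 17.5 = 5.469 in².
F_nw = 0.6 F_EXX = 36 ksi.
R_n/Ω = (36 × 5.469) / 2.0 = 98.44 kip.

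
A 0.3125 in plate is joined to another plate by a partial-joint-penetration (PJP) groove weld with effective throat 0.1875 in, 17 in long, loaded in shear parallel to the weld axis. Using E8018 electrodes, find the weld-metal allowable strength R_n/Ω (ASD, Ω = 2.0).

E80XX → F_EXX = 80 ksi.
Effective throat (given) t_e = 0.1875 in.
A_we = 0.1875 × 17 = 3.188 in².
F_nw = 0.6 F_EXX = 48 ksi.
R_n/Ω = (48 × 3.188) / 2.0 = 76.5 kip.

R_n/Ω ≈ 76.5 kip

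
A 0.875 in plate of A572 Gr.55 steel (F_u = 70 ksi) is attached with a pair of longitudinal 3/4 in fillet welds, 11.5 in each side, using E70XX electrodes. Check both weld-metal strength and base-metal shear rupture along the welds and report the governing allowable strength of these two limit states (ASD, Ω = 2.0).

E70XX → F_EXX = 70 ksi.
t_e = 0.707 × 0.75 = 0.5302 in; L = 23 in.
Weld metal: R_n/Ω = (1/2.0) × 0.6 × 70 × 0.5302 × 23 = 256.1 kip.
Base metal (shear rupture): R_n/Ω = (1/2.0) × 0.6 × 70 × 0.875 × 23 = 422.6 kip.
Governing: weld metal.

R_n/Ω ≈ 256 kip (weld metal governs)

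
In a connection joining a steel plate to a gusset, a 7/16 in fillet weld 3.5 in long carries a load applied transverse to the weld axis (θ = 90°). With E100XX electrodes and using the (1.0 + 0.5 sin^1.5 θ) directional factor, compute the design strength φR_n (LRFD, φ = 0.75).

E100XX → F_EXX = 100 ksi.
t_e = 0.707 × 0.4375 = 0.3093 in; A_we = 0.3093 × 3.5 = 1.083 in².
Directional factor: 1.0 + 0.5 sin^1.5(90°) = 1.5.
F_nw = 0.6 × 100 × 1.5 = 90 ksi.
φR_n = 0.75 × 90 × 1.083 = 73.08 kips.

φR_n ≈ 73.1 kips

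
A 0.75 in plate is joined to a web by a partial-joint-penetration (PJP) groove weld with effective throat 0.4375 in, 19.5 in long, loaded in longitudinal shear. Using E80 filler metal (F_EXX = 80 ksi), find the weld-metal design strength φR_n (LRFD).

φR_n ≈ 307 kips

Effective throat (given) t_e = 0.4375 in.
A_we = 0.4375 × 19.5 = 8.531 in².
F_nw = 0.6 F_EXX = 48 ksi.
φR_n = 0.75 × 48 × 8.531 = 307.1 kips.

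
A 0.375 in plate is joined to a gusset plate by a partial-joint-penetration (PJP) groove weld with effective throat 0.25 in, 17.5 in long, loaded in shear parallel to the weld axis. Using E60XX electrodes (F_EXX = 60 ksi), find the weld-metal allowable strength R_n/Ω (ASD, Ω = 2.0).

R_n/Ω ≈ 78.8 kip

Effective throat (given) t_e = 0.25 in.
A_we = 0.25 × 17.5 = 4.375 in².
F_nw = 0.6 F_EXX = 36 ksi.
R_n/Ω = (36 × 4.375) / 2.0 = 78.75 kip.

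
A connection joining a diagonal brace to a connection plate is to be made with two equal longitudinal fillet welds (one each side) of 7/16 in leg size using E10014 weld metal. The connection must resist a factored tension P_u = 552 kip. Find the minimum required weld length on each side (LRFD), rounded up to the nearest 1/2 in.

E100XX → F_EXX = 100 ksi.
Throat t_e = 0.707 × 0.4375 = 0.3093 in.
φr_n = 0.75 × 0.6 × 100 × 0.3093 = 13.92 kip/in.
L_req = P_u / φr_n = 552 / 13.92 = 39.66 in total.
Per side: 39.66 / 2 = 19.83 in.
Round up → use L = 20 in on each side.

L = 20 in on each side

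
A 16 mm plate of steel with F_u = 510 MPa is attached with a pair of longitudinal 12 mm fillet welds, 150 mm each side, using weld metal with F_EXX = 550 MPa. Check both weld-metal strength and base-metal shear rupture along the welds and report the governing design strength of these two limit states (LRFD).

φR_n ≈ 630 kN (weld metal governs)

t_e = 0.707 × 12 = 8.484 mm; L = 300 mm.
Weld metal: φR_n = 0.75 × 0.6 × 550 × 8.484 × 300 × 10⁻³ = 629.9 kN.
Base metal (shear rupture): φR_n = 0.75 × 0.6 × 510 × 16 × 300 × 10⁻³ = 1102 kN.
Governing: weld metal.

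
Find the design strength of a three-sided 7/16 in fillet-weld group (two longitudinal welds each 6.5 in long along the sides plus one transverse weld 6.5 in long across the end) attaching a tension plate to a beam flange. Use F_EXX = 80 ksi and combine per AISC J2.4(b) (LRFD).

φR_n ≈ 232 kips

t_e = 0.707 × 0.4375 = 0.3093 in.
R_nwl = 0.6 × 80 × 0.3093 × 13 = 193 kips (longitudinal, 2 welds).
R_nwt = 0.6 × 80 × 0.3093 × 6.5 = 96.51 kips (transverse, base value).
(i) R_nwl + R_nwt = 289.5 kips; (ii) 0.85 R_nwl + 1.5 R_nwt = 308.8 kips.
R_n = max = 308.8 kips [governs: (ii)]; φR_n = 231.6 kips.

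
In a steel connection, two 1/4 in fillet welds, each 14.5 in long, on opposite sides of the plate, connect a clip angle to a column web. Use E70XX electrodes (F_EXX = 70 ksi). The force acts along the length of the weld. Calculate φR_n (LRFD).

φR_n ≈ 161 kips

Effective throat t_e = 0.707 × 0.25 = 0.1767 in.
Total length L = 29 in; A_we = 0.1767 × 29 = 5.126 in².
F_nw = 0.6 F_EXX = 0.6 × 70 = 42 ksi.
φR_n = 0.75 × 42 × 5.126 = 161.5 kips.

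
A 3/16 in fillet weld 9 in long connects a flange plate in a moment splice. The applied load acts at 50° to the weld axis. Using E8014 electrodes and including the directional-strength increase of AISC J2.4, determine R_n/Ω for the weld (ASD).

R_n/Ω ≈ 38.2 kips

E80XX → F_EXX = 80 ksi.
t_e = 0.707 × 0.1875 = 0.1326 in; A_we = 0.1326 × 9 = 1.193 in².
Directional factor: 1.0 + 0.5 sin^1.5(50°) = 1.335.
F_nw = 0.6 × 80 × 1.335 = 64.09 ksi.
R_n/Ω = (64.09 × 1.193) / 2.0 = 38.23 kips.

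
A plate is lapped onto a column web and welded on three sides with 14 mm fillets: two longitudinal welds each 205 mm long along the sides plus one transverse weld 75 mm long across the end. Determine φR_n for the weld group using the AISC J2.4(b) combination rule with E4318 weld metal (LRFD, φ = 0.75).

φR_n ≈ 929 kN

E43XX → F_EXX = 430 MPa.
t_e = 0.707 × 14 = 9.898 mm.
R_nwl = 0.6 × 430 × 9.898 × 410 × 10⁻³ = 1047 kN (longitudinal, 2 welds).
R_nwt = 0.6 × 430 × 9.898 × 75 × 10⁻³ = 191.5 kN (transverse, base value).
(i) R_nwl + R_nwt = 1239 kN; (ii) 0.85 R_nwl + 1.5 R_nwt = 1177 kN.
R_n = max = 1239 kN [governs: (i)]; φR_n = 928.9 kN.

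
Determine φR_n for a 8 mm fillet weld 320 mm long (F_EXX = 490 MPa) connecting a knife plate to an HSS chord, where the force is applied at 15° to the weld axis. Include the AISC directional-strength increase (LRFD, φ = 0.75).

φR_n ≈ 425 kN

t_e = 0.707 × 8 = 5.656 mm; A_we = 5.656 × 320 = 1810 mm².
Directional factor: 1.0 + 0.5 sin^1.5(15°) = 1.066.
F_nw = 0.6 × 490 × 1.066 = 313.4 MPa.
φR_n = 0.75 × 313.4 × 1810 × 10⁻³ = 425.4 kN.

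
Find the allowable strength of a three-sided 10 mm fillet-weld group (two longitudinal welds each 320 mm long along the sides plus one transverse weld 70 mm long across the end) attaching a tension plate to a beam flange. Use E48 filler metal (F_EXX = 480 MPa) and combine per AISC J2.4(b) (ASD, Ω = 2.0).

R_n/Ω ≈ 723 kN

t_e = 0.707 × 10 = 7.07 mm.
R_nwl = 0.6 × 480 × 7.07 × 640 × 10⁻³ = 1303 kN (longitudinal, 2 welds).
R_nwt = 0.6 × 480 × 7.07 × 70 × 10⁻³ = 142.5 kN (transverse, base value).
(i) R_nwl + R_nwt = 1446 kN; (ii) 0.85 R_nwl + 1.5 R_nwt = 1321 kN.
R_n = max = 1446 kN [governs: (i)]; R_n/Ω = 722.8 kN.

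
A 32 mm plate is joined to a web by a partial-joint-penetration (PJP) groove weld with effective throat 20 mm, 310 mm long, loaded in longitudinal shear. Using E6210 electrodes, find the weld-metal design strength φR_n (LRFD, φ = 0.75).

φR_n ≈ 1730 kN

E62XX → F_EXX = 620 MPa.
Effective throat (given) t_e = 20 mm.
A_we = 20 × 310 = 6200 mm².
F_nw = 0.6 F_EXX = 372 MPa.
φR_n = 0.75 × 372 × 6200 × 10⁻³ = 1730 kN.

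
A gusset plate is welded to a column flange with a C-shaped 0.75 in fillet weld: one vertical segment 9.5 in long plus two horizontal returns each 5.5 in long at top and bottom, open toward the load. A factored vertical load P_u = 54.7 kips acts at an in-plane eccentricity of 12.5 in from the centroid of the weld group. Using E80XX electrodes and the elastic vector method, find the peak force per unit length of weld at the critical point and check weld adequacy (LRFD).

E80XX → F_EXX = 80 ksi.
Total weld length L_w = 20.5 in. Treat welds as unit-width lines.
Centroid: x̄ = 2×5.5×2.75 / 20.5 = 1.476 in from the vertical weld.
Polar moment about centroid: J = I_x + I_y = [9.5³/12 + 2×5.5×4.75²] + [9.5×1.476² + 2(5.5³/12 + 5.5×1.274²)] = 385.9 in³.
Direct shear f_v = P/L_w = 54.7 / 20.5 = 2.668 kip/in (vertical).
Torsion M = P·e = 54.7 × 12.5 = 683.75 kip·in.
Critical point at (x, y) = (4.024, 4.75) from centroid. f_tx = M·y/J = 8.416 kip/in; f_ty = M·x/J = 7.13 kip/in.
Resultant f_max = √[f_tx² + (f_v + f_ty)²] = √[8.416² + (2.668 + 7.13)²] = 12.92 kip/in.
Capacity per unit length: φr_n = 0.75 × 0.6 × 80 × (0.707 × 0.75) = 19.09 kip/in.
12.92 ≤ 19.09 → adequate.

f_max ≈ 12.9 kip/in; adequate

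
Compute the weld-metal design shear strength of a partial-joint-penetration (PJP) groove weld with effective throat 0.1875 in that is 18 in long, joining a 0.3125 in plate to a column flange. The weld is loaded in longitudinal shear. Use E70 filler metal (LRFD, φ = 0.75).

E70XX → F_EXX = 70 ksi.
Effective throat (given) t_e = 0.1875 in.
A_we = 0.1875 × 18 = 3.375 in².
F_nw = 0.6 F_EXX = 42 ksi.
φR_n = 0.75 × 42 × 3.375 = 106.3 kip.

φR_n ≈ 106 kip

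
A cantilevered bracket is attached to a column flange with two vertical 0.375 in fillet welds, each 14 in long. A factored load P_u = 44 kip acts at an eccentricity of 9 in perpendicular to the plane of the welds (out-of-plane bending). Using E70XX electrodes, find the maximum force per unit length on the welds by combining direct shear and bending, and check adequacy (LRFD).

E70XX → F_EXX = 70 ksi.
L_w = 2 × 14 = 28 in; section modulus (unit throat) S = 2 × L²/6 = 65.33 in².
Direct shear f_v = P/L_w = 44/28 = 1.571 kip/in.
Moment M = P × e = 44 × 9 = 396 kip·in; bending f_b = M/S = 6.061 kip/in.
f_max = √(f_v² + f_b²) = √(1.571² + 6.061²) = 6.262 kip/in.
φr_n = 0.75 × 0.6 × 70 × (0.707 × 0.375) = 8.351 kip/in → adequate.

f_max ≈ 6.26 kip/in; adequate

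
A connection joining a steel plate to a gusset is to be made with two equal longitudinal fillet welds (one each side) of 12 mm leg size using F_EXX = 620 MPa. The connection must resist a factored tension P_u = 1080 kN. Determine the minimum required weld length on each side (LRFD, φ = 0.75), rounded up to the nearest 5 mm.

L = 230 mm on each side

Throat t_e = 0.707 × 12 = 8.484 mm.
φr_n = 0.75 × 0.6 × 620 × 8.484 × 10⁻³ = 2.367 kN/mm.
L_req = P_u / φr_n = 1080 / 2.367 = 456.3 mm total.
Per side: 456.3 / 2 = 228.1 mm.
Round up → use L = 230 mm on each side.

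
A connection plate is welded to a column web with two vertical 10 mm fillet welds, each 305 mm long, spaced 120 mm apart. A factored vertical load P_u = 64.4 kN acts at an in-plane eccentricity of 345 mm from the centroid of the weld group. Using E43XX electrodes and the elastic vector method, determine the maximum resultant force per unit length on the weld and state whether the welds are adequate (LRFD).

f_max ≈ 573 N/mm; adequate

E43XX → F_EXX = 430 MPa.
Total weld length L_w = 610 mm. Treat welds as unit-width lines.
Polar moment about centroid: J = 2[d³/12 + d(b/2)²] = 2[305³/12 + 305×60²] = 6925000 mm³.
Direct shear f_v = P/L_w = 64.4×10³ / 610 = 105.6 N/mm (vertical).
Torsion M = P·e = 64.4×10³ × 345 = 22218000 N·mm.
Critical point at (x, y) = (60, 152.5) from centroid. f_tx = M·y/J = 489.3 N/mm; f_ty = M·x/J = 192.5 N/mm.
Resultant f_max = √[f_tx² + (f_v + f_ty)²] = √[489.3² + (105.6 + 192.5)²] = 572.9 N/mm.
Capacity per unit length: φr_n = 0.75 × 0.6 × 430 × (0.707 × 10) = 1368 N/mm.
572.9 ≤ 1368 → adequate.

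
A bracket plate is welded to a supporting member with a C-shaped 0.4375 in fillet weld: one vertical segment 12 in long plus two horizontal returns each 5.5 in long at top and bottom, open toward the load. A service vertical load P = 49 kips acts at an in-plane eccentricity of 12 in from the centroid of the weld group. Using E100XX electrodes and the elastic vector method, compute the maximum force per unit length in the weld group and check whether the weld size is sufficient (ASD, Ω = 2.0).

E100XX → F_EXX = 100 ksi.
Total weld length L_w = 23 in. Treat welds as unit-width lines.
Centroid: x̄ = 2×5.5×2.75 / 23 = 1.315 in from the vertical weld.
Polar moment about centroid: J = I_x + I_y = [12³/12 + 2×5.5×6²] + [12×1.315² + 2(5.5³/12 + 5.5×1.435²)] = 611.1 in³.
Direct shear f_v = P/L_w = 49 / 23 = 2.13 kip/in (vertical).
Torsion M = P·e = 49 × 12 = 588 kip·in.
Critical point at (x, y) = (4.185, 6) from centroid. f_tx = M·y/J = 5.773 kip/in; f_ty = M·x/J = 4.026 kip/in.
Resultant f_max = √[f_tx² + (f_v + f_ty)²] = √[5.773² + (2.13 + 4.026)²] = 8.44 kip/in.
Capacity per unit length: r_n/Ω = (1/2.0) × 0.6 × 100 × (0.707 × 0.4375) = 9.279 kip/in.
8.44 ≤ 9.279 → adequate.

f_max ≈ 8.44 kip/in; adequate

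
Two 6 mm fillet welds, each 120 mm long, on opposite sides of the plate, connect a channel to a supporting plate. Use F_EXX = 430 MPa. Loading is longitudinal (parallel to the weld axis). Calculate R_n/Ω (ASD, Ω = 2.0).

Effective throat t_e = 0.707 × 6 = 4.242 mm.
Total length L = 240 mm; A_we = 4.242 × 240 = 1018 mm².
F_nw = 0.6 F_EXX = 0.6 × 430 = 258 MPa.
R_n = 258 × 1018 × 10⁻³ = 262.7 kN; R_n/Ω = 262.7/2.0 = 131.3 kN.

R_n/Ω ≈ 131 kN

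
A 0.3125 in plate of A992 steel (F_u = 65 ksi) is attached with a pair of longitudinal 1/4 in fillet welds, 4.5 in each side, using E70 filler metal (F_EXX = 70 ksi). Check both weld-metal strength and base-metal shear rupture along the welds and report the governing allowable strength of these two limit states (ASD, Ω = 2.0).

R_n/Ω ≈ 33.4 kip (weld metal governs)

t_e = 0.707 × 0.25 = 0.1767 in; L = 9 in.
Weld metal: R_n/Ω = (1/2.0) × 0.6 × 70 × 0.1767 × 9 = 33.41 kip.
Base metal (shear rupture): R_n/Ω = (1/2.0) × 0.6 × 65 × 0.3125 × 9 = 54.84 kip.
Governing: weld metal.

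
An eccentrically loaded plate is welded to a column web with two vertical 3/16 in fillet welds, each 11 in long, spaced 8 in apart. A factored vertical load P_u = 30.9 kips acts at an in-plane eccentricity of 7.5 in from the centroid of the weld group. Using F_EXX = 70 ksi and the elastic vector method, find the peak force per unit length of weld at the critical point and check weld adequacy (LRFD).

f_max ≈ 3.75 kip/in; adequate

Total weld length L_w = 22 in. Treat welds as unit-width lines.
Polar moment about centroid: J = 2[d³/12 + d(b/2)²] = 2[11³/12 + 11×4²] = 573.8 in³.
Direct shear f_v = P/L_w = 30.9 / 22 = 1.405 kip/in (vertical).
Torsion M = P·e = 30.9 × 7.5 = 231.75 kip·in.
Critical point at (x, y) = (4, 5.5) from centroid. f_tx = M·y/J = 2.221 kip/in; f_ty = M·x/J = 1.615 kip/in.
Resultant f_max = √[f_tx² + (f_v + f_ty)²] = √[2.221² + (1.405 + 1.615)²] = 3.749 kip/in.
Capacity per unit length: φr_n = 0.75 × 0.6 × 70 × (0.707 × 0.1875) = 4.176 kip/in.
3.749 ≤ 4.176 → adequate.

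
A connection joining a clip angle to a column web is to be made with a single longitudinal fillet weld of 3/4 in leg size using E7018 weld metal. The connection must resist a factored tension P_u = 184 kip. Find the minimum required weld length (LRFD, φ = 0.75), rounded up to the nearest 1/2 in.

L = 11.5 in

E70XX → F_EXX = 70 ksi.
Throat t_e = 0.707 × 0.75 = 0.5302 in.
φr_n = 0.75 × 0.6 × 70 × 0.5302 = 16.7 kip/in.
L_req = P_u / φr_n = 184 / 16.7 = 11.02 in total.
Round up → use L = 11.5 in.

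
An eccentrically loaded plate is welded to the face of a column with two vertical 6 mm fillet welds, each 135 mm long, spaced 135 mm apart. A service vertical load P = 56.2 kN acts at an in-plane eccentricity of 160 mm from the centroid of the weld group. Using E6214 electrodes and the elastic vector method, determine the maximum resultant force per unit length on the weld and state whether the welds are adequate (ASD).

f_max ≈ 686 N/mm; adequate

E62XX → F_EXX = 620 MPa.
Total weld length L_w = 270 mm. Treat welds as unit-width lines.
Polar moment about centroid: J = 2[d³/12 + d(b/2)²] = 2[135³/12 + 135×67.5²] = 1640000 mm³.
Direct shear f_v = P/L_w = 56.2×10³ / 270 = 208.1 N/mm (vertical).
Torsion M = P·e = 56.2×10³ × 160 = 8992000 N·mm.
Critical point at (x, y) = (67.5, 67.5) from centroid. f_tx = M·y/J = 370 N/mm; f_ty = M·x/J = 370 N/mm.
Resultant f_max = √[f_tx² + (f_v + f_ty)²] = √[370² + (208.1 + 370)²] = 686.5 N/mm.
Capacity per unit length: r_n/Ω = (1/2.0) × 0.6 × 620 × (0.707 × 6) = 789 N/mm.
686.5 ≤ 789 → adequate.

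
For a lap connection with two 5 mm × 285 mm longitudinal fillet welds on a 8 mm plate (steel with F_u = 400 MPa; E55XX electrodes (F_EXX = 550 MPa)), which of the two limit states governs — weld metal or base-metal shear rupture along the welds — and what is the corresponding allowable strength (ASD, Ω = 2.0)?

t_e = 0.707 × 5 = 3.535 mm; L = 570 mm.
Weld metal: R_n/Ω = (1/2.0) × 0.6 × 550 × 3.535 × 570 × 10⁻³ = 332.5 kN.
Base metal (shear rupture): R_n/Ω = (1/2.0) × 0.6 × 400 × 8 × 570 × 10⁻³ = 547.2 kN.
Governing: weld metal.

R_n/Ω ≈ 332 kN (weld metal governs)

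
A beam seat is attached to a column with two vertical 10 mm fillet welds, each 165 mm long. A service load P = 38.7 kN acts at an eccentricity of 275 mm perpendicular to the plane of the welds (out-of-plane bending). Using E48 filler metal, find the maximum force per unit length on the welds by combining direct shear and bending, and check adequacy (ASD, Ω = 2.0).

f_max ≈ 1180 N/mm; NOT adequate

E48XX → F_EXX = 480 MPa.
L_w = 2 × 165 = 330 mm; section modulus (unit throat) S = 2 × L²/6 = 9075 mm².
Direct shear f_v = P/L_w = 38.7×10³/330 = 117.3 N/mm.
Moment M = P × e = 38.7×10³ × 275 = 10642000 N·mm; bending f_b = M/S = 1173 N/mm.
f_max = √(f_v² + f_b²) = √(117.3² + 1173²) = 1179 N/mm.
r_n/Ω = (1/2.0) × 0.6 × 480 × (0.707 × 10) = 1018 N/mm → NOT adequate.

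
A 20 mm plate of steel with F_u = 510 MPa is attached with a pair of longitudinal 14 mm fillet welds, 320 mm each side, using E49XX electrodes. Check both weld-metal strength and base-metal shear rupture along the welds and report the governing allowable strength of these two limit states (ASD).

E49XX → F_EXX = 490 MPa.
t_e = 0.707 × 14 = 9.898 mm; L = 640 mm.
Weld metal: R_n/Ω = (1/2.0) × 0.6 × 490 × 9.898 × 640 × 10⁻³ = 931.2 kN.
Base metal (shear rupture): R_n/Ω = (1/2.0) × 0.6 × 510 × 20 × 640 × 10⁻³ = 1958 kN.
Governing: weld metal.

R_n/Ω ≈ 931 kN (weld metal governs)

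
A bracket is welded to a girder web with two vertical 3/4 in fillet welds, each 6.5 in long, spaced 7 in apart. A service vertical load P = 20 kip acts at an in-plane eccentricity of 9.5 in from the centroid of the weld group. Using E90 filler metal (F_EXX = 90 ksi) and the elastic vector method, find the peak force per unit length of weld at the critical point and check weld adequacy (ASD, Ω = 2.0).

f_max ≈ 5.65 kip/in; adequate

Total weld length L_w = 13 in. Treat welds as unit-width lines.
Polar moment about centroid: J = 2[d³/12 + d(b/2)²] = 2[6.5³/12 + 6.5×3.5²] = 205 in³.
Direct shear f_v = P/L_w = 20 / 13 = 1.538 kip/in (vertical).
Torsion M = P·e = 20 × 9.5 = 190 kip·in.
Critical point at (x, y) = (3.5, 3.25) from centroid. f_tx = M·y/J = 3.012 kip/in; f_ty = M·x/J = 3.244 kip/in.
Resultant f_max = √[f_tx² + (f_v + f_ty)²] = √[3.012² + (1.538 + 3.244)²] = 5.651 kip/in.
Capacity per unit length: r_n/Ω = (1/2.0) × 0.6 × 90 × (0.707 × 0.75) = 14.32 kip/in.
5.651 ≤ 14.32 → adequate.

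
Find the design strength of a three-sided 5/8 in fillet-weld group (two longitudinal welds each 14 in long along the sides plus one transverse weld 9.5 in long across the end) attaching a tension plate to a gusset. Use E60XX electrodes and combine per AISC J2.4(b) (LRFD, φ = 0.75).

φR_n ≈ 454 kips

E60XX → F_EXX = 60 ksi.
t_e = 0.707 × 0.625 = 0.4419 in.
R_nwl = 0.6 × 60 × 0.4419 × 28 = 445.4 kips (longitudinal, 2 welds).
R_nwt = 0.6 × 60 × 0.4419 × 9.5 = 151.1 kips (transverse, base value).
(i) R_nwl + R_nwt = 596.5 kips; (ii) 0.85 R_nwl + 1.5 R_nwt = 605.3 kips.
R_n = max = 605.3 kips [governs: (ii)]; φR_n = 454 kips.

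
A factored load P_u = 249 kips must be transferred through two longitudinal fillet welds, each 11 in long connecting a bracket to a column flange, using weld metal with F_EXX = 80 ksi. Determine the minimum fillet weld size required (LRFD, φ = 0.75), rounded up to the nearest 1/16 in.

Total weld length L = 22 in.
Required throat t_e = P_u / (φ × 0.6 F_EXX × L) = 249 / (0.75 × 0.6 × 80 × 22) = 0.3144 in.
Required leg w = t_e / 0.707 = 0.4447 in → use 1/2 in.

w = 1/2 in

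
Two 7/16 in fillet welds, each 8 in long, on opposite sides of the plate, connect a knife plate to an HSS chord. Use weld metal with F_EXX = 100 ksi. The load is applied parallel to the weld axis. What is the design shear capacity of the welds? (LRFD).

Effective throat t_e = 0.707 × 0.4375 = 0.3093 in.
Total length L = 16 in; A_we = 0.3093 × 16 = 4.949 in².
F_nw = 0.6 F_EXX = 0.6 × 100 = 60 ksi.
φR_n = 0.75 × 60 × 4.949 = 222.7 kips.

φR_n ≈ 223 kips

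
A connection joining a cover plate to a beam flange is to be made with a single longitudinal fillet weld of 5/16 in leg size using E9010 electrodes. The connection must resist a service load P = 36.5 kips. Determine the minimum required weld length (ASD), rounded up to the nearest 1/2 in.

L = 6.5 in

E90XX → F_EXX = 90 ksi.
Throat t_e = 0.707 × 0.3125 = 0.2209 in.
r_n/Ω = (0.6 × 90 × 0.2209) / 2.0 = 5.965 kip/in.
L_req = P / (r_n/Ω) = 36.5 / 5.965 = 6.119 in total.
Round up → use L = 6.5 in.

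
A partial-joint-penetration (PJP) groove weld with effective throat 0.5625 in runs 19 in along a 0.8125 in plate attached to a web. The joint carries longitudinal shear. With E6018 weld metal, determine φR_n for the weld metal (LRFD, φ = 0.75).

φR_n ≈ 289 kips

E60XX → F_EXX = 60 ksi.
Effective throat (given) t_e = 0.5625 in.
A_we = 0.5625 × 19 = 10.69 in².
F_nw = 0.6 F_EXX = 36 ksi.
φR_n = 0.75 × 36 × 10.69 = 288.6 kips.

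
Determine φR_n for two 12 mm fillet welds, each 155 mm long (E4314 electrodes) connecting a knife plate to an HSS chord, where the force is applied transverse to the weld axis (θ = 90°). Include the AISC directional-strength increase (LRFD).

E43XX → F_EXX = 430 MPa.
t_e = 0.707 × 12 = 8.484 mm; A_we = 8.484 × 310 = 2630 mm².
Directional factor: 1.0 + 0.5 sin^1.5(90°) = 1.5.
F_nw = 0.6 × 430 × 1.5 = 387 MPa.
φR_n = 0.75 × 387 × 2630 × 10⁻³ = 763.4 kN.

φR_n ≈ 763 kN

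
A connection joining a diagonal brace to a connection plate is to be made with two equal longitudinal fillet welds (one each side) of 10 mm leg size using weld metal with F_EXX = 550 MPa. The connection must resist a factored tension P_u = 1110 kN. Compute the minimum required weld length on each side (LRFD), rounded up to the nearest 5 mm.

L = 320 mm on each side

Throat t_e = 0.707 × 10 = 7.07 mm.
φr_n = 0.75 × 0.6 × 550 × 7.07 × 10⁻³ = 1.75 kN/mm.
L_req = P_u / φr_n = 1110 / 1.75 = 634.3 mm total.
Per side: 634.3 / 2 = 317.2 mm.
Round up → use L = 320 mm on each side.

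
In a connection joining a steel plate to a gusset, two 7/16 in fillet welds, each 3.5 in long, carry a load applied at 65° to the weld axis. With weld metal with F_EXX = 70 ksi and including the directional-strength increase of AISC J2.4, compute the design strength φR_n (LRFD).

t_e = 0.707 × 0.4375 = 0.3093 in; A_we = 0.3093 × 7 = 2.165 in².
Directional factor: 1.0 + 0.5 sin^1.5(65°) = 1.431.
F_nw = 0.6 × 70 × 1.431 = 60.12 ksi.
φR_n = 0.75 × 60.12 × 2.165 = 97.63 kip.

φR_n ≈ 97.6 kip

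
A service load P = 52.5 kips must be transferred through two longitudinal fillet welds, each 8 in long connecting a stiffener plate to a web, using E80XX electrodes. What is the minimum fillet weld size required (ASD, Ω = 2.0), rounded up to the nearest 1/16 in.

E80XX → F_EXX = 80 ksi.
Total weld length L = 16 in.
Required throat t_e = P × Ω / (0.6 F_EXX × L) = 52.5 × 2.0 / (0.6 × 80 × 16) = 0.1367 in.
Required leg w = t_e / 0.707 = 0.1934 in → use 1/4 in.

w = 1/4 in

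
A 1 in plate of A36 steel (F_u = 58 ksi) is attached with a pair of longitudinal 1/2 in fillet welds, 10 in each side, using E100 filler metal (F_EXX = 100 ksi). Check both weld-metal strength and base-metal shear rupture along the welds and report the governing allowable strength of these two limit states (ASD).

t_e = 0.707 × 0.5 = 0.3535 in; L = 20 in.
Weld metal: R_n/Ω = (1/2.0) × 0.6 × 100 × 0.3535 × 20 = 212.1 kips.
Base metal (shear rupture): R_n/Ω = (1/2.0) × 0.6 × 58 × 1 × 20 = 348 kips.
Governing: weld metal.

R_n/Ω ≈ 212 kips (weld metal governs)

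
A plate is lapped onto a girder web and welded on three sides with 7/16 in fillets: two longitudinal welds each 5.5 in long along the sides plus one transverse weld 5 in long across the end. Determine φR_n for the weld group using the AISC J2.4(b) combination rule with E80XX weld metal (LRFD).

φR_n ≈ 188 kip

E80XX → F_EXX = 80 ksi.
t_e = 0.707 × 0.4375 = 0.3093 in.
R_nwl = 0.6 × 80 × 0.3093 × 11 = 163.3 kip (longitudinal, 2 welds).
R_nwt = 0.6 × 80 × 0.3093 × 5 = 74.23 kip (transverse, base value).
(i) R_nwl + R_nwt = 237.6 kip; (ii) 0.85 R_nwl + 1.5 R_nwt = 250.2 kip.
R_n = max = 250.2 kip [governs: (ii)]; φR_n = 187.6 kip.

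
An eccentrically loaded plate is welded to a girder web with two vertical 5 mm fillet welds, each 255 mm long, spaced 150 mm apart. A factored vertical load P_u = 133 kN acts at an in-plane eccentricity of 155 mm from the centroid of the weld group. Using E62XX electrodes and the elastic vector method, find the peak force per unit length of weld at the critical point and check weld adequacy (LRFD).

f_max ≈ 710 N/mm; adequate

E62XX → F_EXX = 620 MPa.
Total weld length L_w = 510 mm. Treat welds as unit-width lines.
Polar moment about centroid: J = 2[d³/12 + d(b/2)²] = 2[255³/12 + 255×75²] = 5632000 mm³.
Direct shear f_v = P/L_w = 133×10³ / 510 = 260.8 N/mm (vertical).
Torsion M = P·e = 133×10³ × 155 = 20615000 N·mm.
Critical point at (x, y) = (75, 127.5) from centroid. f_tx = M·y/J = 466.7 N/mm; f_ty = M·x/J = 274.5 N/mm.
Resultant f_max = √[f_tx² + (f_v + f_ty)²] = √[466.7² + (260.8 + 274.5)²] = 710.2 N/mm.
Capacity per unit length: φr_n = 0.75 × 0.6 × 620 × (0.707 × 5) = 986.3 N/mm.
710.2 ≤ 986.3 → adequate.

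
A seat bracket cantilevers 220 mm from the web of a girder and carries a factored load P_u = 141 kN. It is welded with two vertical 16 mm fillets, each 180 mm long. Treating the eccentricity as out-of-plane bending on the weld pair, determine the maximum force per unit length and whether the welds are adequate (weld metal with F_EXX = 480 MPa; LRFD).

L_w = 2 × 180 = 360 mm; section modulus (unit throat) S = 2 × L²/6 = 10800 mm².
Direct shear f_v = P/L_w = 141×10³/360 = 391.7 N/mm.
Moment M = P × e = 141×10³ × 220 = 31020000 N·mm; bending f_b = M/S = 2872 N/mm.
f_max = √(f_v² + f_b²) = √(391.7² + 2872²) = 2899 N/mm.
φr_n = 0.75 × 0.6 × 480 × (0.707 × 16) = 2443 N/mm → NOT adequate.

f_max ≈ 2900 N/mm; NOT adequate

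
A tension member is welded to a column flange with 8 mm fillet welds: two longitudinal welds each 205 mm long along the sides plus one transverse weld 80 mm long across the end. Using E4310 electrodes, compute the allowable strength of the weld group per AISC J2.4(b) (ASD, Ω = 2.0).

R_n/Ω ≈ 358 kN

E43XX → F_EXX = 430 MPa.
t_e = 0.707 × 8 = 5.656 mm.
R_nwl = 0.6 × 430 × 5.656 × 410 × 10⁻³ = 598.3 kN (longitudinal, 2 welds).
R_nwt = 0.6 × 430 × 5.656 × 80 × 10⁻³ = 116.7 kN (transverse, base value).
(i) R_nwl + R_nwt = 715 kN; (ii) 0.85 R_nwl + 1.5 R_nwt = 683.7 kN.
R_n = max = 715 kN [governs: (i)]; R_n/Ω = 357.5 kN.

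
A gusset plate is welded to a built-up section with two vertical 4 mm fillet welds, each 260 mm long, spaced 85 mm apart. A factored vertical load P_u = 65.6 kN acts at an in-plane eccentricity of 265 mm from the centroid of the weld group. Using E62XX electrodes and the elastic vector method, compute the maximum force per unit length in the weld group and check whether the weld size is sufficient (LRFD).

E62XX → F_EXX = 620 MPa.
Total weld length L_w = 520 mm. Treat welds as unit-width lines.
Polar moment about centroid: J = 2[d³/12 + d(b/2)²] = 2[260³/12 + 260×42.5²] = 3869000 mm³.
Direct shear f_v = P/L_w = 65.6×10³ / 520 = 126.2 N/mm (vertical).
Torsion M = P·e = 65.6×10³ × 265 = 17384000 N·mm.
Critical point at (x, y) = (42.5, 130) from centroid. f_tx = M·y/J = 584.2 N/mm; f_ty = M·x/J = 191 N/mm.
Resultant f_max = √[f_tx² + (f_v + f_ty)²] = √[584.2² + (126.2 + 191)²] = 664.7 N/mm.
Capacity per unit length: φr_n = 0.75 × 0.6 × 620 × (0.707 × 4) = 789 N/mm.
664.7 ≤ 789 → adequate.

f_max ≈ 665 N/mm; adequate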